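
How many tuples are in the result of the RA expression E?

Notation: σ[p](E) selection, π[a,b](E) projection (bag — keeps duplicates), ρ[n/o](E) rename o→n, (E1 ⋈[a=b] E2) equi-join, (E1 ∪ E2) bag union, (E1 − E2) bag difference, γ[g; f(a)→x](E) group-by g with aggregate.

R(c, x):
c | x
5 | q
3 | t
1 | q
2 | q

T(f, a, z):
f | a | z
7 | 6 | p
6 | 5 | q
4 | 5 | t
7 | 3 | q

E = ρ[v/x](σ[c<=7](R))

Per-node cardinality:
  R → 4
  σ[c<=7](R) → 4
  ρ[v/x](σ[c<=7](R)) → 4

|E| = 4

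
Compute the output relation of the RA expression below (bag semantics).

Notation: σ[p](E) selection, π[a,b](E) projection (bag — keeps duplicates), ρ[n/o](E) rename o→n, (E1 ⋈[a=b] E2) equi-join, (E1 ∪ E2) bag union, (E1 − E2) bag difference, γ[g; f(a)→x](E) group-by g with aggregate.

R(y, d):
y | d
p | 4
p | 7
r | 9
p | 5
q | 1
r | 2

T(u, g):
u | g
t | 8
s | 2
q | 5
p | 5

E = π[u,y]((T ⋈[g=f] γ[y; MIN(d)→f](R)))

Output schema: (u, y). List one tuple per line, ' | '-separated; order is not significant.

Row counts bottom-up:
  T → 4
  R → 6
  γ[y; MIN(d)→f](R) → 3
  (T ⋈[g=f] γ[y; MIN(d)→f](R)) → 1
  π[u,y]((T ⋈[g=f] γ[y; MIN(d)→f](R))) → 1

== RESULT ==
u | y
s | r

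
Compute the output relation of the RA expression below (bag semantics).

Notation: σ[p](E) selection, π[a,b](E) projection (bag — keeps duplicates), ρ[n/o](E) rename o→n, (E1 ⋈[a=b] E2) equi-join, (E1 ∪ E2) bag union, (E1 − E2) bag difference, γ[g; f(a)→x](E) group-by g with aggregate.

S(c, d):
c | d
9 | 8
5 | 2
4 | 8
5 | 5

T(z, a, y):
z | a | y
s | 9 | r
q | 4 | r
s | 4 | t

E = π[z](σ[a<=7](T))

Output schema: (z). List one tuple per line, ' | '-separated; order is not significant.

Subexpression sizes:
  T → 3
  σ[a<=7](T) → 2
  π[z](σ[a<=7](T)) → 2

== RESULT ==
z
q
s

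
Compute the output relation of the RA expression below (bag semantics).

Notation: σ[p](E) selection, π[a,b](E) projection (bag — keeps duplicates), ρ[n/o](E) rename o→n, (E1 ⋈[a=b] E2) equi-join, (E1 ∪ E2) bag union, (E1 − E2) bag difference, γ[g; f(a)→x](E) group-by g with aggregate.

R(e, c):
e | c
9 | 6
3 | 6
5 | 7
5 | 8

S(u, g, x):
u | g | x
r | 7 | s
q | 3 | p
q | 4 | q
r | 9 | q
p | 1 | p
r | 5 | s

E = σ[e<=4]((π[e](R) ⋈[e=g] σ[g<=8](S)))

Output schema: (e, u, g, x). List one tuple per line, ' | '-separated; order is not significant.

Row counts bottom-up:
  R → 4
  π[e](R) → 4
  S → 6
  σ[g<=8](S) → 5
  (π[e](R) ⋈[e=g] σ[g<=8](S)) → 3
  σ[e<=4]((π[e](R) ⋈[e=g] σ[g<=8](S))) → 1

== RESULT ==
e | u | g | x
3 | q | 3 | p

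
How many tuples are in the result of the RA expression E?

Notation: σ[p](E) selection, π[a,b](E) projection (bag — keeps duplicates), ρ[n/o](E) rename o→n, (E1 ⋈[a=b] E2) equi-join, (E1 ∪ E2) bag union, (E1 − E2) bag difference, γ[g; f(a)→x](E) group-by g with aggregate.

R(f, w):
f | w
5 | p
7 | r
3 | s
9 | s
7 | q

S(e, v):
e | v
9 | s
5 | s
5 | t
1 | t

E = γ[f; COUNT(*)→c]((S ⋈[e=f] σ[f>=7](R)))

Stepwise |·|:
  S → 4
  R → 5
  σ[f>=7](R) → 3
  (S ⋈[e=f] σ[f>=7](R)) → 1
  γ[f; COUNT(*)→c]((S ⋈[e=f] σ[f>=7](R))) → 1

|E| = 1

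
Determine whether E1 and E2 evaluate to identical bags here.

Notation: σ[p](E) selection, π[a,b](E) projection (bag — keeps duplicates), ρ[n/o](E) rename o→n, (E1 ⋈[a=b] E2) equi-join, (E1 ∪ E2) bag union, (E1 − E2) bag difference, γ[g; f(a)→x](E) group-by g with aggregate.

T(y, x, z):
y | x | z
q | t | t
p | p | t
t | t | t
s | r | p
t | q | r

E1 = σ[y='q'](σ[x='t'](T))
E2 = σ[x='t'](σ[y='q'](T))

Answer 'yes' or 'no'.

E1 stepwise |·|:
  T → 5
  σ[x='t'](T) → 2
  σ[y='q'](σ[x='t'](T)) → 1
E2 stepwise |·|:
  T → 5
  σ[y='q'](T) → 1
  σ[x='t'](σ[y='q'](T)) → 1

E1 and E2 produce the same multiset:
y | x | z
q | t | t

yes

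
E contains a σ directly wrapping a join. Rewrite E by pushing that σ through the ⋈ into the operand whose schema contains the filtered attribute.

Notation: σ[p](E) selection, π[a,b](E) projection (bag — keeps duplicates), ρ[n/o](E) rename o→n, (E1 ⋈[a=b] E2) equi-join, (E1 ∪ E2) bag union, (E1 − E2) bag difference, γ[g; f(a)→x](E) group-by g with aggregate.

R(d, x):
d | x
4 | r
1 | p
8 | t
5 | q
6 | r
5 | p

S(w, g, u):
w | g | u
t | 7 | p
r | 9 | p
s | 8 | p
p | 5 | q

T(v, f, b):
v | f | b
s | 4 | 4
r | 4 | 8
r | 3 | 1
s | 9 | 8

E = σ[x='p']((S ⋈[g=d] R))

σ filters on x, owned by the right side.
E' = (S ⋈[g=d] σ[x='p'](R))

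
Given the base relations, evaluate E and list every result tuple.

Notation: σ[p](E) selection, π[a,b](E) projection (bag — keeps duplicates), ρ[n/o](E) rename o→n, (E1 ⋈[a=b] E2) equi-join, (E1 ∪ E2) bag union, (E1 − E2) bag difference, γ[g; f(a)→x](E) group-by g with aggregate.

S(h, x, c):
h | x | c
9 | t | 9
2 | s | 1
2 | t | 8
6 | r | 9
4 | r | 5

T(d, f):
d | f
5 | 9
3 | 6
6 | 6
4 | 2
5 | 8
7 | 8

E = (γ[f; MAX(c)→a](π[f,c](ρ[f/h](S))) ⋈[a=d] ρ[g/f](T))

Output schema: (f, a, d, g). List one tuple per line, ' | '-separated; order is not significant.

Per-node cardinality:
  S → 5
  ρ[f/h](S) → 5
  π[f,c](ρ[f/h](S)) → 5
  γ[f; MAX(c)→a](π[f,c](ρ[f/h](S))) → 4
  T → 6
  ρ[g/f](T) → 6
  (γ[f; MAX(c)→a](π[f,c](ρ[f/h](S))) ⋈[a=d] ρ[g/f](T)) → 2

== RESULT ==
f | a | d | g
4 | 5 | 5 | 8
4 | 5 | 5 | 9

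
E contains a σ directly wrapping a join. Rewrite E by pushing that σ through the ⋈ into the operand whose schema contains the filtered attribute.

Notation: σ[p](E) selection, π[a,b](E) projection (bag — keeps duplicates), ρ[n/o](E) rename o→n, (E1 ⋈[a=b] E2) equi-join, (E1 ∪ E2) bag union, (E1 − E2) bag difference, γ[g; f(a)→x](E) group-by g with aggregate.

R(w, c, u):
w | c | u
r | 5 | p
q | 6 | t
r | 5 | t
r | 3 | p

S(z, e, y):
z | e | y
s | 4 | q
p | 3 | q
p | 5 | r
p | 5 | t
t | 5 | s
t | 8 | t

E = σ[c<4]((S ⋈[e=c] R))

σ filters on c, owned by the right side.
E' = (S ⋈[e=c] σ[c<4](R))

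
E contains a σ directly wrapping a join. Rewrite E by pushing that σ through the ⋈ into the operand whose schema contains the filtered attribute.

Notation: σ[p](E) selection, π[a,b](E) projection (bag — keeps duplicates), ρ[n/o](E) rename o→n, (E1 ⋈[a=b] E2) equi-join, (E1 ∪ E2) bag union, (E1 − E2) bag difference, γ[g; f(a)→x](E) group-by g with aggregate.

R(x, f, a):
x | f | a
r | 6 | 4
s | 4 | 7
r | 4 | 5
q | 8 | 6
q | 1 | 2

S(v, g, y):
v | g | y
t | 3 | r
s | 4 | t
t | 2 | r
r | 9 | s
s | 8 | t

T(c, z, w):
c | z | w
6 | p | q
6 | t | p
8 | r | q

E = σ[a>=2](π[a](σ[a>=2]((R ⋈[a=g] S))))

σ filters on a, owned by the left side.
E' = σ[a>=2](π[a]((σ[a>=2](R) ⋈[a=g] S)))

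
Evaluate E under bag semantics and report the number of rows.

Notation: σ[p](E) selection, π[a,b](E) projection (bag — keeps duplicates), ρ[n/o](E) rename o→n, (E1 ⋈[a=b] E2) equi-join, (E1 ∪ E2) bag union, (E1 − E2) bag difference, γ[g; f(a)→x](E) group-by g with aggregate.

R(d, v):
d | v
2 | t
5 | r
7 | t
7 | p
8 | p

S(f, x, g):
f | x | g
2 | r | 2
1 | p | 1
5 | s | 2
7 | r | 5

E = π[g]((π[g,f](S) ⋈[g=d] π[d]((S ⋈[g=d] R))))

Per-node cardinality:
  S → 4
  π[g,f](S) → 4
  S → 4
  R → 5
  (S ⋈[g=d] R) → 3
  π[d]((S ⋈[g=d] R)) → 3
  (π[g,f](S) ⋈[g=d] π[d]((S ⋈[g=d] R))) → 5
  π[g]((π[g,f](S) ⋈[g=d] π[d]((S ⋈[g=d] R)))) → 5

|E| = 5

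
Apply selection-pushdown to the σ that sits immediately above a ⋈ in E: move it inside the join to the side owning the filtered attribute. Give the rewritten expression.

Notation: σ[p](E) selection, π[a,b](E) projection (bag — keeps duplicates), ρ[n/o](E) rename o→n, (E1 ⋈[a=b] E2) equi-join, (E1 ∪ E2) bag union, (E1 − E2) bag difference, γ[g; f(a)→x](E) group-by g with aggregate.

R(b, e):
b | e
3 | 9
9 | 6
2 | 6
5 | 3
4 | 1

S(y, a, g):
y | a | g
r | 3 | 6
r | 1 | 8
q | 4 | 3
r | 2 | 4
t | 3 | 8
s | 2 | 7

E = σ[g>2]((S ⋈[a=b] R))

σ filters on g, owned by the left side.
E' = (σ[g>2](S) ⋈[a=b] R)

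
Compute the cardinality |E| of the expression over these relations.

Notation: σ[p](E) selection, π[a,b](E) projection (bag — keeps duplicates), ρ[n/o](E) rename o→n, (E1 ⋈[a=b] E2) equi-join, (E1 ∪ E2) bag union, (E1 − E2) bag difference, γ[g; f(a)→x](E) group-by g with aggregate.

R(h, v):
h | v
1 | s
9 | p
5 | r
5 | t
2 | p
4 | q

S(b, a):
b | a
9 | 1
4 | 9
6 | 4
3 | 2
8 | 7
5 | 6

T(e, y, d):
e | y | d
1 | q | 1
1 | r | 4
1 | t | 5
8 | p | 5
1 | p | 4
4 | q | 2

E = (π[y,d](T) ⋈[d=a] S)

Subexpression sizes:
  T → 6
  π[y,d](T) → 6
  S → 6
  (π[y,d](T) ⋈[d=a] S) → 4

|E| = 4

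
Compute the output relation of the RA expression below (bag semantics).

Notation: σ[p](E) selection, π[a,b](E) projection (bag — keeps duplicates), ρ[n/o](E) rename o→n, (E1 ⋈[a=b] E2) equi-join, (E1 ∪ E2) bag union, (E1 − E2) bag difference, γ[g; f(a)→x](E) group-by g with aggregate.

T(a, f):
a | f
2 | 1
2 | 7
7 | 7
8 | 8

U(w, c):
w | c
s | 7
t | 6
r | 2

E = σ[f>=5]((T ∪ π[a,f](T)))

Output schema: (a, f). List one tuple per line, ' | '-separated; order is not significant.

Stepwise |·|:
  T → 4
  T → 4
  π[a,f](T) → 4
  (T ∪ π[a,f](T)) → 8
  σ[f>=5]((T ∪ π[a,f](T))) → 6

== RESULT ==
a | f
2 | 7
2 | 7
7 | 7
7 | 7
8 | 8
8 | 8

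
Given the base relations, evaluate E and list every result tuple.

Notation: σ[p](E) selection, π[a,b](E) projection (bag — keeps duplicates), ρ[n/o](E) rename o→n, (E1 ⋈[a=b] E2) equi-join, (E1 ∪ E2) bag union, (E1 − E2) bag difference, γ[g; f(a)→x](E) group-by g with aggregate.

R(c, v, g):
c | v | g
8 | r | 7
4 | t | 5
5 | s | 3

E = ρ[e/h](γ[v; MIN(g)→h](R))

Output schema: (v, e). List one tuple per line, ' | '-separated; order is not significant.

Subexpression sizes:
  R → 3
  γ[v; MIN(g)→h](R) → 3
  ρ[e/h](γ[v; MIN(g)→h](R)) → 3

== RESULT ==
v | e
r | 7
s | 3
t | 5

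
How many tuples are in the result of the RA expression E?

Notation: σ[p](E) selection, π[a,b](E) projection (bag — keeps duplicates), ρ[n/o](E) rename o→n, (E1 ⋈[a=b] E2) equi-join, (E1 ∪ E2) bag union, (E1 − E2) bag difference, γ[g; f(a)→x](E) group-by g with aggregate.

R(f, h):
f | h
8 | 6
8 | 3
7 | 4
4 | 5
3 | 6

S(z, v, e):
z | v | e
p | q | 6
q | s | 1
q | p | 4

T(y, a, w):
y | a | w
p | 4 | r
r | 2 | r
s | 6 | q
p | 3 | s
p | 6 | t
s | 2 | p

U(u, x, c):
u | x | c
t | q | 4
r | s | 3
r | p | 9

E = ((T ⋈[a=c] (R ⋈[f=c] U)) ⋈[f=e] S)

Subexpression sizes:
  T → 6
  R → 5
  U → 3
  (R ⋈[f=c] U) → 2
  (T ⋈[a=c] (R ⋈[f=c] U)) → 2
  S → 3
  ((T ⋈[a=c] (R ⋈[f=c] U)) ⋈[f=e] S) → 1

|E| = 1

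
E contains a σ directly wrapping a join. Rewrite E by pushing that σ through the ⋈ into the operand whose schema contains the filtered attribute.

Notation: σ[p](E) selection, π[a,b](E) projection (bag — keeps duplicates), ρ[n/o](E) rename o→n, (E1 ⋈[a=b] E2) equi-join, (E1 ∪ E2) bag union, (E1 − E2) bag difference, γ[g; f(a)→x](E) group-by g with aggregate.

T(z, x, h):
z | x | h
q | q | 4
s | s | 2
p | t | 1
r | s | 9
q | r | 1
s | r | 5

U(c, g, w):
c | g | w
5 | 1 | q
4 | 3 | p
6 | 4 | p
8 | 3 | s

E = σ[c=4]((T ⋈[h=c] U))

σ filters on c, owned by the right side.
E' = (T ⋈[h=c] σ[c=4](U))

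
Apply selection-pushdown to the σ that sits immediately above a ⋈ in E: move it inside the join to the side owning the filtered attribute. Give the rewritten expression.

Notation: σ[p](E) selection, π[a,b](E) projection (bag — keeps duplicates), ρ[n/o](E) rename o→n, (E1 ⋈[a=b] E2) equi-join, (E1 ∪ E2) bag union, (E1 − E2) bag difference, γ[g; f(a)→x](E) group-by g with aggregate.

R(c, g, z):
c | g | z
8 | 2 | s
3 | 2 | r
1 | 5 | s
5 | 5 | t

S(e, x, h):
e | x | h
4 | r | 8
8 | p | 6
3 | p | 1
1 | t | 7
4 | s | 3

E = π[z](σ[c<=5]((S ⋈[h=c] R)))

σ filters on c, owned by the right side.
E' = π[z]((S ⋈[h=c] σ[c<=5](R)))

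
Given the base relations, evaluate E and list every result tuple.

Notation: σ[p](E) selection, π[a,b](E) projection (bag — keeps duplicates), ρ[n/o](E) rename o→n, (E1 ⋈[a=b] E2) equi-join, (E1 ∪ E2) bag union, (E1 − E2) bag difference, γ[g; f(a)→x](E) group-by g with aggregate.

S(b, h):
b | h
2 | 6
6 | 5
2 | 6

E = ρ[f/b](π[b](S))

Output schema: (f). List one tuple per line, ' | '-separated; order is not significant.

Row counts bottom-up:
  S → 3
  π[b](S) → 3
  ρ[f/b](π[b](S)) → 3

== RESULT ==
f
2
2
6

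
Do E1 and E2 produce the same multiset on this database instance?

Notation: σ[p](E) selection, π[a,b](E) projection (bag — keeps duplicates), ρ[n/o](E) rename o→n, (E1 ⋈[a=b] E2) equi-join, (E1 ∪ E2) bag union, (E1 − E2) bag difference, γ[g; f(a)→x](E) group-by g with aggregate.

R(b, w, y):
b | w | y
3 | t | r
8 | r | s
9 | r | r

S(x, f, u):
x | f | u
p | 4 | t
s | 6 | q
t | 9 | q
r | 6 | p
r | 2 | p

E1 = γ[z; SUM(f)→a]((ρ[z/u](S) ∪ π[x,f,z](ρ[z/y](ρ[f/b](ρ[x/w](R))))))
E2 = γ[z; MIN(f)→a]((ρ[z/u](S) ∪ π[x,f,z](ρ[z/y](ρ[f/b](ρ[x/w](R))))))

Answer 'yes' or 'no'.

E1 subexpression sizes:
  S → 5
  ρ[z/u](S) → 5
  R → 3
  ρ[x/w](R) → 3
  ρ[f/b](ρ[x/w](R)) → 3
  ρ[z/y](ρ[f/b](ρ[x/w](R))) → 3
  π[x,f,z](ρ[z/y](ρ[f/b](ρ[x/w](R)))) → 3
  (ρ[z/u](S) ∪ π[x,f,z](ρ[z/y](ρ[f/b](ρ[x/w](R))))) → 8
  γ[z; SUM(f)→a]((ρ[z/u](S) ∪ π[x,f,z](ρ[z/y](ρ[f/b](ρ[x/w](R)))))) → 5
E2 subexpression sizes:
  S → 5
  ρ[z/u](S) → 5
  R → 3
  ρ[x/w](R) → 3
  ρ[f/b](ρ[x/w](R)) → 3
  ρ[z/y](ρ[f/b](ρ[x/w](R))) → 3
  π[x,f,z](ρ[z/y](ρ[f/b](ρ[x/w](R)))) → 3
  (ρ[z/u](S) ∪ π[x,f,z](ρ[z/y](ρ[f/b](ρ[x/w](R))))) → 8
  γ[z; MIN(f)→a]((ρ[z/u](S) ∪ π[x,f,z](ρ[z/y](ρ[f/b](ρ[x/w](R)))))) → 5

E1 result:
z | a
p | 8
q | 15
r | 12
s | 8
t | 4
E2 result:
z | a
p | 2
q | 6
r | 3
s | 8
t | 4
Witness: ('r', 3) appears 0× in E1 but 1× in E2.

no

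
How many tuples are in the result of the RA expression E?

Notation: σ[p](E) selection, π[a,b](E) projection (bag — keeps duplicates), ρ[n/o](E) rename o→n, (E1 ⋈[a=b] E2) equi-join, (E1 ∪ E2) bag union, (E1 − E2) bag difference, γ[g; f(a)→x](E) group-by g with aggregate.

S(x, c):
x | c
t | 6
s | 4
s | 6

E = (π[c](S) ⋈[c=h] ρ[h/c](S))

Subexpression sizes:
  S → 3
  π[c](S) → 3
  S → 3
  ρ[h/c](S) → 3
  (π[c](S) ⋈[c=h] ρ[h/c](S)) → 5

|E| = 5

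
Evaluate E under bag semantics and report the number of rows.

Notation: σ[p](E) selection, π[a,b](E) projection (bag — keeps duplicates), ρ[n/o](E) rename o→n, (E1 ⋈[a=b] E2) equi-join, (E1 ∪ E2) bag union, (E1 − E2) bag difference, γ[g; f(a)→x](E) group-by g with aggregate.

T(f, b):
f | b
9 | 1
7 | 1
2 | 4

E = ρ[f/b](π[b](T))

Per-node cardinality:
  T → 3
  π[b](T) → 3
  ρ[f/b](π[b](T)) → 3

|E| = 3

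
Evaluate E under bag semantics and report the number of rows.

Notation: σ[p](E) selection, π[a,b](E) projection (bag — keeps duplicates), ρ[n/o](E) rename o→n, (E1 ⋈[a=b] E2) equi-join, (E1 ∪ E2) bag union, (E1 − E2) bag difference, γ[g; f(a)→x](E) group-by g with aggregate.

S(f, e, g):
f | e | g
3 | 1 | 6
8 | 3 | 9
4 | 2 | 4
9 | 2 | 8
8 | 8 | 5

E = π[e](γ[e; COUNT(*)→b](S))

Stepwise |·|:
  S → 5
  γ[e; COUNT(*)→b](S) → 4
  π[e](γ[e; COUNT(*)→b](S)) → 4

|E| = 4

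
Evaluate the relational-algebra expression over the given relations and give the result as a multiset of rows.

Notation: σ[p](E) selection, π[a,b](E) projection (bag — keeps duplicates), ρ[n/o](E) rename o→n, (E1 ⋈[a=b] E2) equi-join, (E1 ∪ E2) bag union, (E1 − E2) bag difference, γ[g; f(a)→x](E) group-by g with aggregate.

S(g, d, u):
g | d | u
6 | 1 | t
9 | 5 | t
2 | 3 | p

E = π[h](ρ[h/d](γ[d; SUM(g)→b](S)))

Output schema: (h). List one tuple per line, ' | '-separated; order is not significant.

Subexpression sizes:
  S → 3
  γ[d; SUM(g)→b](S) → 3
  ρ[h/d](γ[d; SUM(g)→b](S)) → 3
  π[h](ρ[h/d](γ[d; SUM(g)→b](S))) → 3

== RESULT ==
h
1
3
5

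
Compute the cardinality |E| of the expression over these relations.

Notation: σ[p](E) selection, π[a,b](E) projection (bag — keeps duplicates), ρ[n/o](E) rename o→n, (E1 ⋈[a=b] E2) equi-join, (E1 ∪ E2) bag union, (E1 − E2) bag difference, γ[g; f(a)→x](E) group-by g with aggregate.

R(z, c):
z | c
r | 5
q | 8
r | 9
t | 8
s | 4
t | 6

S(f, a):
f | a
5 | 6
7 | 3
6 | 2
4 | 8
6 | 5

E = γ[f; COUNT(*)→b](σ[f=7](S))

Per-node cardinality:
  S → 5
  σ[f=7](S) → 1
  γ[f; COUNT(*)→b](σ[f=7](S)) → 1

|E| = 1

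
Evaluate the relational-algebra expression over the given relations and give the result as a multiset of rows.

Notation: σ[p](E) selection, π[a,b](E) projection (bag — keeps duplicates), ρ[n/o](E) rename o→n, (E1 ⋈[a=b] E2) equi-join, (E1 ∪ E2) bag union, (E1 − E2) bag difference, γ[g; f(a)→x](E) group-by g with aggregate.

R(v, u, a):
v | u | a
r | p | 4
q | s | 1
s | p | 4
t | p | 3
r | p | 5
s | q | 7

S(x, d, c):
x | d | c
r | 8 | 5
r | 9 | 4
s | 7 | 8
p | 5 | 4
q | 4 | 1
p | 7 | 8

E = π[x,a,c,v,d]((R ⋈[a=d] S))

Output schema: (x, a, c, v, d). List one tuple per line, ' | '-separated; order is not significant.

Row counts bottom-up:
  R → 6
  S → 6
  (R ⋈[a=d] S) → 5
  π[x,a,c,v,d]((R ⋈[a=d] S)) → 5

== RESULT ==
x | a | c | v | d
p | 5 | 4 | r | 5
p | 7 | 8 | s | 7
q | 4 | 1 | r | 4
q | 4 | 1 | s | 4
s | 7 | 8 | s | 7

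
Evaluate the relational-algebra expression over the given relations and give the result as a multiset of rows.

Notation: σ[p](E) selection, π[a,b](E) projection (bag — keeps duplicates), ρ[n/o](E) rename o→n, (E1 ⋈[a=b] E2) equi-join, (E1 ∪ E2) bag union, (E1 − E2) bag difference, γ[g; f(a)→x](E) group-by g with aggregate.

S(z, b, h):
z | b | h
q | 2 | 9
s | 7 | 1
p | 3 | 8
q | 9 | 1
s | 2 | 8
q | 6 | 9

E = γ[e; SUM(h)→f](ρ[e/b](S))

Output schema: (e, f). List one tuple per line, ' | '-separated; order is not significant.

Stepwise |·|:
  S → 6
  ρ[e/b](S) → 6
  γ[e; SUM(h)→f](ρ[e/b](S)) → 5

== RESULT ==
e | f
2 | 17
3 | 8
6 | 9
7 | 1
9 | 1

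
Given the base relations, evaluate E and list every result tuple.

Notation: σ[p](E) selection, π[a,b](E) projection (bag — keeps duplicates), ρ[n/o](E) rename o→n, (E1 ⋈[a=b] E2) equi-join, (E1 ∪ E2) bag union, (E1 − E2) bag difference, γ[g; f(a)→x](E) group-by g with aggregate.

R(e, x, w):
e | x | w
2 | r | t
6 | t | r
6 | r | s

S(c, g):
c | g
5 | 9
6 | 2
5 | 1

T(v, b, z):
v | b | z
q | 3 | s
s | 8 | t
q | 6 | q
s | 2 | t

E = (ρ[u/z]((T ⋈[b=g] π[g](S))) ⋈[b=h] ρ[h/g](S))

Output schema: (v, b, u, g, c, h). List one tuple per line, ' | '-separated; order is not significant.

Per-node cardinality:
  T → 4
  S → 3
  π[g](S) → 3
  (T ⋈[b=g] π[g](S)) → 1
  ρ[u/z]((T ⋈[b=g] π[g](S))) → 1
  S → 3
  ρ[h/g](S) → 3
  (ρ[u/z]((T ⋈[b=g] π[g](S))) ⋈[b=h] ρ[h/g](S)) → 1

== RESULT ==
v | b | u | g | c | h
s | 2 | t | 2 | 6 | 2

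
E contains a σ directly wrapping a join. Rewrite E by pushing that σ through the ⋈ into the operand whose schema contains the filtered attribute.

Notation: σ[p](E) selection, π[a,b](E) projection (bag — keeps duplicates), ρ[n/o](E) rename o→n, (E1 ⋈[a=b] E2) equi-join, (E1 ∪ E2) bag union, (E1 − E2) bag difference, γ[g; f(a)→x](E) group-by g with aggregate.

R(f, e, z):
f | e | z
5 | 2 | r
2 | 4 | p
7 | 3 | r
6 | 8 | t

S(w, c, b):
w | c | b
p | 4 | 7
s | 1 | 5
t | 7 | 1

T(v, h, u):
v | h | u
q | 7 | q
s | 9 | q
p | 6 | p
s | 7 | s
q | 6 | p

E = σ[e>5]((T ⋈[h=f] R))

σ filters on e, owned by the right side.
E' = (T ⋈[h=f] σ[e>5](R))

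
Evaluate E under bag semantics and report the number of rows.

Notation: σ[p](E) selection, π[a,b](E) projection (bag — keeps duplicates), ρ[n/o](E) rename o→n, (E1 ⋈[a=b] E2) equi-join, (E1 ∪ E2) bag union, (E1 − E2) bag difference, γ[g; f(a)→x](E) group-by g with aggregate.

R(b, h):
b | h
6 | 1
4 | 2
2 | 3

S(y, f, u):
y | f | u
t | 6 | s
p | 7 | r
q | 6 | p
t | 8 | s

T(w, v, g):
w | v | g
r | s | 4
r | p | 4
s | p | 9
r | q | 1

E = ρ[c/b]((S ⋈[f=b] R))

Stepwise |·|:
  S → 4
  R → 3
  (S ⋈[f=b] R) → 2
  ρ[c/b]((S ⋈[f=b] R)) → 2

|E| = 2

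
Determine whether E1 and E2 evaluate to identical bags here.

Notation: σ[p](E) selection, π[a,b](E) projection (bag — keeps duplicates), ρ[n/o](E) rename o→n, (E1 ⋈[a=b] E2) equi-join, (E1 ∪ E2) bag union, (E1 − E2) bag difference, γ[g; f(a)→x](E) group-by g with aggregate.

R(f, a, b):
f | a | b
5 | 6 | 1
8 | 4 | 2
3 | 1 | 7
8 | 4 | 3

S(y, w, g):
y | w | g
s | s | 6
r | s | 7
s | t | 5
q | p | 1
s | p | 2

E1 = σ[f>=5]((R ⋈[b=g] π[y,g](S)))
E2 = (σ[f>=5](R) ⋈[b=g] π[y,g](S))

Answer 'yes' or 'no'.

E1 row counts bottom-up:
  R → 4
  S → 5
  π[y,g](S) → 5
  (R ⋈[b=g] π[y,g](S)) → 3
  σ[f>=5]((R ⋈[b=g] π[y,g](S))) → 2
E2 row counts bottom-up:
  R → 4
  σ[f>=5](R) → 3
  S → 5
  π[y,g](S) → 5
  (σ[f>=5](R) ⋈[b=g] π[y,g](S)) → 2

E1 and E2 produce the same multiset:
f | a | b | y | g
5 | 6 | 1 | q | 1
8 | 4 | 2 | s | 2

yes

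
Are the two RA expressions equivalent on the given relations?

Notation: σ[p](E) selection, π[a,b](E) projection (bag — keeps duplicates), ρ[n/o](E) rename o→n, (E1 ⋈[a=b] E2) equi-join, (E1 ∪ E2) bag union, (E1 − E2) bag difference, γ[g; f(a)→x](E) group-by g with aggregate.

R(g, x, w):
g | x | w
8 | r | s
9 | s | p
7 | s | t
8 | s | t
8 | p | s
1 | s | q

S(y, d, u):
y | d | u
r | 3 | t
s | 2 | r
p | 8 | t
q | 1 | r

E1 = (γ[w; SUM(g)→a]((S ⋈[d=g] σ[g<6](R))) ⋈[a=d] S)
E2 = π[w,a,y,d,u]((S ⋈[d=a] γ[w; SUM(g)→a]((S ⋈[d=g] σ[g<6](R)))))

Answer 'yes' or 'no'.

E1 per-node cardinality:
  S → 4
  R → 6
  σ[g<6](R) → 1
  (S ⋈[d=g] σ[g<6](R)) → 1
  γ[w; SUM(g)→a]((S ⋈[d=g] σ[g<6](R))) → 1
  S → 4
  (γ[w; SUM(g)→a]((S ⋈[d=g] σ[g<6](R))) ⋈[a=d] S) → 1
E2 per-node cardinality:
  S → 4
  S → 4
  R → 6
  σ[g<6](R) → 1
  (S ⋈[d=g] σ[g<6](R)) → 1
  γ[w; SUM(g)→a]((S ⋈[d=g] σ[g<6](R))) → 1
  (S ⋈[d=a] γ[w; SUM(g)→a]((S ⋈[d=g] σ[g<6](R)))) → 1
  π[w,a,y,d,u]((S ⋈[d=a] γ[w; SUM(g)→a]((S ⋈[d=g] σ[g<6](R))))) → 1

E1 and E2 produce the same multiset:
w | a | y | d | u
q | 1 | q | 1 | r

yes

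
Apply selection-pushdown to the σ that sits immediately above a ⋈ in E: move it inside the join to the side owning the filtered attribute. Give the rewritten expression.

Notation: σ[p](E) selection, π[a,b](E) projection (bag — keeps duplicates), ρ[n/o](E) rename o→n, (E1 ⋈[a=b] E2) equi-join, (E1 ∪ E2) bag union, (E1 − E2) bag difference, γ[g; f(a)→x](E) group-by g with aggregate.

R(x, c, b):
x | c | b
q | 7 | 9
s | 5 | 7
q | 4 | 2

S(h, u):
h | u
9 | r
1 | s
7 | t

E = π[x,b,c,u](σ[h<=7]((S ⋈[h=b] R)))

σ filters on h, owned by the left side.
E' = π[x,b,c,u]((σ[h<=7](S) ⋈[h=b] R))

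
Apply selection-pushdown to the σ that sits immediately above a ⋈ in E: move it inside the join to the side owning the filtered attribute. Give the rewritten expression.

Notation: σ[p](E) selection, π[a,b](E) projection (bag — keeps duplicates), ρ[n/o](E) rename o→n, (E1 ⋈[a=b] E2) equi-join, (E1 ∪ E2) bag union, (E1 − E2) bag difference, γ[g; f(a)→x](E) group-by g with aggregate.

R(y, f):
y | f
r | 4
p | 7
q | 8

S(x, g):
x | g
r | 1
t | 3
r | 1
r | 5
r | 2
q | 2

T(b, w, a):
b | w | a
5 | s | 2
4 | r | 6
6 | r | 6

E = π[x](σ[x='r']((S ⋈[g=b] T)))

σ filters on x, owned by the left side.
E' = π[x]((σ[x='r'](S) ⋈[g=b] T))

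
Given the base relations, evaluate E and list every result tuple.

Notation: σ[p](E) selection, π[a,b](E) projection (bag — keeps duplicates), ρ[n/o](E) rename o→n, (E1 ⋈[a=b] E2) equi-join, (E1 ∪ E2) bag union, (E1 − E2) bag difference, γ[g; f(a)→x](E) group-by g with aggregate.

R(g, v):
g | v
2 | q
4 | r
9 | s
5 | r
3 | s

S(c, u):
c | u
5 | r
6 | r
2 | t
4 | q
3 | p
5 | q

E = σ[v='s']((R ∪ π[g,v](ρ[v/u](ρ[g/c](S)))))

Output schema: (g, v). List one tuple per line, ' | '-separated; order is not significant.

Per-node cardinality:
  R → 5
  S → 6
  ρ[g/c](S) → 6
  ρ[v/u](ρ[g/c](S)) → 6
  π[g,v](ρ[v/u](ρ[g/c](S))) → 6
  (R ∪ π[g,v](ρ[v/u](ρ[g/c](S)))) → 11
  σ[v='s']((R ∪ π[g,v](ρ[v/u](ρ[g/c](S))))) → 2

== RESULT ==
g | v
3 | s
9 | s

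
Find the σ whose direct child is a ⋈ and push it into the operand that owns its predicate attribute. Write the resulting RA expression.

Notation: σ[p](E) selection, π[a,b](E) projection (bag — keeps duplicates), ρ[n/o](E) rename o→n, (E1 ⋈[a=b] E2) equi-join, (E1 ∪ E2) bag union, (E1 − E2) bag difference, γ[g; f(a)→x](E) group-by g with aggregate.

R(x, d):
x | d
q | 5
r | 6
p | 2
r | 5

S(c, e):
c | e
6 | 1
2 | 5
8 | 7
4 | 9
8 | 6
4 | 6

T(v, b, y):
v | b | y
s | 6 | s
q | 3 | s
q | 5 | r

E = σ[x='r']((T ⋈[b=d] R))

σ filters on x, owned by the right side.
E' = (T ⋈[b=d] σ[x='r'](R))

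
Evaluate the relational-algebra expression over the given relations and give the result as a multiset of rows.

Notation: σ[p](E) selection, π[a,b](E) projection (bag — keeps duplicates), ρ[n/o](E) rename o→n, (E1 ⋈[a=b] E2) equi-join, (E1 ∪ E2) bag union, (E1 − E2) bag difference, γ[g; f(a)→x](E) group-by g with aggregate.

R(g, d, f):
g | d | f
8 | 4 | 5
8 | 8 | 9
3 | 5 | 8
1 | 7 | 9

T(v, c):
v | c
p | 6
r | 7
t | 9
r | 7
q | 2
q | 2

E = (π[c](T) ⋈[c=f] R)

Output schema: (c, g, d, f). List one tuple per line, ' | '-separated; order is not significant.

Subexpression sizes:
  T → 6
  π[c](T) → 6
  R → 4
  (π[c](T) ⋈[c=f] R) → 2

== RESULT ==
c | g | d | f
9 | 1 | 7 | 9
9 | 8 | 8 | 9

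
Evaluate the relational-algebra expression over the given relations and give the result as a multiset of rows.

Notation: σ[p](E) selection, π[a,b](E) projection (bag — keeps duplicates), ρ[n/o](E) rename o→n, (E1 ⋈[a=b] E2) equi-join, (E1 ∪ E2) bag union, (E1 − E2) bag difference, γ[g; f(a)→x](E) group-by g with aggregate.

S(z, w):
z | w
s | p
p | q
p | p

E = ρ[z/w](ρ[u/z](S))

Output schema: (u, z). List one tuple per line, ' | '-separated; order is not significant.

Per-node cardinality:
  S → 3
  ρ[u/z](S) → 3
  ρ[z/w](ρ[u/z](S)) → 3

== RESULT ==
u | z
p | p
p | q
s | p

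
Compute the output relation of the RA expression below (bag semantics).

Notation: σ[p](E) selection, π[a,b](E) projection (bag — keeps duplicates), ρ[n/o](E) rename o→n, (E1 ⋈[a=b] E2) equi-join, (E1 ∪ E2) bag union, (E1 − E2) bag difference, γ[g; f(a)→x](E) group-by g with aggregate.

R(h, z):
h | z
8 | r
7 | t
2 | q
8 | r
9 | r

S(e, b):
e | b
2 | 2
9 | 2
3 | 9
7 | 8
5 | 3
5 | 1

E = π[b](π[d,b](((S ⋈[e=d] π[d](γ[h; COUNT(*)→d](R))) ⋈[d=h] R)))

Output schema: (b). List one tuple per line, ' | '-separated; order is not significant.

Stepwise |·|:
  S → 6
  R → 5
  γ[h; COUNT(*)→d](R) → 4
  π[d](γ[h; COUNT(*)→d](R)) → 4
  (S ⋈[e=d] π[d](γ[h; COUNT(*)→d](R))) → 1
  R → 5
  ((S ⋈[e=d] π[d](γ[h; COUNT(*)→d](R))) ⋈[d=h] R) → 1
  π[d,b](((S ⋈[e=d] π[d](γ[h; COUNT(*)→d](R))) ⋈[d=h] R)) → 1
  π[b](π[d,b](((S ⋈[e=d] π[d](γ[h; COUNT(*)→d](R))) ⋈[d=h] R))) → 1

== RESULT ==
b
2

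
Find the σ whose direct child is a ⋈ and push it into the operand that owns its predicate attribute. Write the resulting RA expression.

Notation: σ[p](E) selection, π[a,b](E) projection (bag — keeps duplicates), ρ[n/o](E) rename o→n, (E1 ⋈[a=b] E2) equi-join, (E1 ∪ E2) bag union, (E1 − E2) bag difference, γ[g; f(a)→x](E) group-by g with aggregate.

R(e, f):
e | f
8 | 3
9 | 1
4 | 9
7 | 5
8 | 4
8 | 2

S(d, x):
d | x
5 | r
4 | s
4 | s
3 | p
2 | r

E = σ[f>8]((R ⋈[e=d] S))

σ filters on f, owned by the left side.
E' = (σ[f>8](R) ⋈[e=d] S)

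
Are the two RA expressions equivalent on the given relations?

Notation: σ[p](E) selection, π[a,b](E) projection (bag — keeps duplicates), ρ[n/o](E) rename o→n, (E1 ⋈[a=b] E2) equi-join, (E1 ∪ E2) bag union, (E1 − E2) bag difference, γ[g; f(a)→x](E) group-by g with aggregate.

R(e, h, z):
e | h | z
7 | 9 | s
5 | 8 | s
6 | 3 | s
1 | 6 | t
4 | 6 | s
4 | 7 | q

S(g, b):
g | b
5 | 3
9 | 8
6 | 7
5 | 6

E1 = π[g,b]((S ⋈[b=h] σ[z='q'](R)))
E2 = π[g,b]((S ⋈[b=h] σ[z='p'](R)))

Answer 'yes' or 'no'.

E1 stepwise |·|:
  S → 4
  R → 6
  σ[z='q'](R) → 1
  (S ⋈[b=h] σ[z='q'](R)) → 1
  π[g,b]((S ⋈[b=h] σ[z='q'](R))) → 1
E2 stepwise |·|:
  S → 4
  R → 6
  σ[z='p'](R) → 0
  (S ⋈[b=h] σ[z='p'](R)) → 0
  π[g,b]((S ⋈[b=h] σ[z='p'](R))) → 0

E1 result:
g | b
6 | 7
E2 result:
g | b
(0 rows)
Witness: (6, 7) appears 1× in E1 but 0× in E2.

no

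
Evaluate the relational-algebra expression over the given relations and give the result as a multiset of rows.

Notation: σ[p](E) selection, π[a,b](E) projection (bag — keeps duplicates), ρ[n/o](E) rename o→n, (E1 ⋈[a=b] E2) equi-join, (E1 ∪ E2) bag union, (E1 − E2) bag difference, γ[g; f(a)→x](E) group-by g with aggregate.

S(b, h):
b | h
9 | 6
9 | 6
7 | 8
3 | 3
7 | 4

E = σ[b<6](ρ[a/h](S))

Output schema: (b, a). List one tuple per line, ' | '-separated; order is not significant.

Subexpression sizes:
  S → 5
  ρ[a/h](S) → 5
  σ[b<6](ρ[a/h](S)) → 1

== RESULT ==
b | a
3 | 3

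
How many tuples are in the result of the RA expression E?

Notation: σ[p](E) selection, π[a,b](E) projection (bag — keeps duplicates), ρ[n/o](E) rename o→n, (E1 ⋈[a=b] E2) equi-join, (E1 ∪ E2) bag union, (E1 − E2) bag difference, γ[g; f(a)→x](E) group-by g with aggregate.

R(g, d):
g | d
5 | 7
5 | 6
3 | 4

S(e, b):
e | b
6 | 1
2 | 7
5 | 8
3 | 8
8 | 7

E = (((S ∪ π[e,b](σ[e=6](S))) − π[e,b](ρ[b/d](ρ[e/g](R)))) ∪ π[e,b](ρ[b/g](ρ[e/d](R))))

Subexpression sizes:
  S → 5
  S → 5
  σ[e=6](S) → 1
  π[e,b](σ[e=6](S)) → 1
  (S ∪ π[e,b](σ[e=6](S))) → 6
  R → 3
  ρ[e/g](R) → 3
  ρ[b/d](ρ[e/g](R)) → 3
  π[e,b](ρ[b/d](ρ[e/g](R))) → 3
  ((S ∪ π[e,b](σ[e=6](S))) − π[e,b](ρ[b/d](ρ[e/g](R)))) → 6
  R → 3
  ρ[e/d](R) → 3
  ρ[b/g](ρ[e/d](R)) → 3
  π[e,b](ρ[b/g](ρ[e/d](R))) → 3
  (((S ∪ π[e,b](σ[e=6](S))) − π[e,b](ρ[b/d](ρ[e/g](R)))) ∪ π[e,b](ρ[b/g](ρ[e/d](R)))) → 9

|E| = 9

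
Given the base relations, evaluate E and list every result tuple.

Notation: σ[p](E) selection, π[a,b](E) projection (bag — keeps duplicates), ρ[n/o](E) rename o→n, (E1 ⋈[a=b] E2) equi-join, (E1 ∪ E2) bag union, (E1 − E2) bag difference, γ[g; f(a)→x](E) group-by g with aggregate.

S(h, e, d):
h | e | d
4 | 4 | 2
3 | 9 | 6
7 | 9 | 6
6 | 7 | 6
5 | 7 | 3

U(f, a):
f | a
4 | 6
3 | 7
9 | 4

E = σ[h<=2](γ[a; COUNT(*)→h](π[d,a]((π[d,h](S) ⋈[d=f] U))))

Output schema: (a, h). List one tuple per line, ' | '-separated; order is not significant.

Row counts bottom-up:
  S → 5
  π[d,h](S) → 5
  U → 3
  (π[d,h](S) ⋈[d=f] U) → 1
  π[d,a]((π[d,h](S) ⋈[d=f] U)) → 1
  γ[a; COUNT(*)→h](π[d,a]((π[d,h](S) ⋈[d=f] U))) → 1
  σ[h<=2](γ[a; COUNT(*)→h](π[d,a]((π[d,h](S) ⋈[d=f] U)))) → 1

== RESULT ==
a | h
7 | 1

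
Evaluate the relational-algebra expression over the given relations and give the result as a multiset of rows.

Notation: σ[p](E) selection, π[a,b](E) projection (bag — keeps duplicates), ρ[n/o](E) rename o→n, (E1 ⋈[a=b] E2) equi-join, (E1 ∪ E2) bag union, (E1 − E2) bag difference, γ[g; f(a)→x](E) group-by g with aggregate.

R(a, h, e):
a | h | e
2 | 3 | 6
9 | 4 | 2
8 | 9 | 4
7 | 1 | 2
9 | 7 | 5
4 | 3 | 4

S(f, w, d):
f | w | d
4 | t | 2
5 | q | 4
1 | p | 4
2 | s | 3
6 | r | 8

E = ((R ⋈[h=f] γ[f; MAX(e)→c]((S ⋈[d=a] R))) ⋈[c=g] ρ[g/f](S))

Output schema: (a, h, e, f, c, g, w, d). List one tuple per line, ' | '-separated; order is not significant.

Subexpression sizes:
  R → 6
  S → 5
  R → 6
  (S ⋈[d=a] R) → 4
  γ[f; MAX(e)→c]((S ⋈[d=a] R)) → 4
  (R ⋈[h=f] γ[f; MAX(e)→c]((S ⋈[d=a] R))) → 2
  S → 5
  ρ[g/f](S) → 5
  ((R ⋈[h=f] γ[f; MAX(e)→c]((S ⋈[d=a] R))) ⋈[c=g] ρ[g/f](S)) → 2

== RESULT ==
a | h | e | f | c | g | w | d
7 | 1 | 2 | 1 | 4 | 4 | t | 2
9 | 4 | 2 | 4 | 6 | 6 | r | 8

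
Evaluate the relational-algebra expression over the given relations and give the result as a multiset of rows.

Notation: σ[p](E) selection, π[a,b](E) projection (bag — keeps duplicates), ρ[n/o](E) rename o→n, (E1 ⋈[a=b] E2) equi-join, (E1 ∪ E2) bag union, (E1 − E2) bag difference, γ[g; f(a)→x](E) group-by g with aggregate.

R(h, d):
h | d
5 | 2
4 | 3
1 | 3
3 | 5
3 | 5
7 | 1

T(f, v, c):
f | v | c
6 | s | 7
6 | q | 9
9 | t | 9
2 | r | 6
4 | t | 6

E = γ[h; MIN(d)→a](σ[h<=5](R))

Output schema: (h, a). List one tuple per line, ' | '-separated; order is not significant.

Subexpression sizes:
  R → 6
  σ[h<=5](R) → 5
  γ[h; MIN(d)→a](σ[h<=5](R)) → 4

== RESULT ==
h | a
1 | 3
3 | 5
4 | 3
5 | 2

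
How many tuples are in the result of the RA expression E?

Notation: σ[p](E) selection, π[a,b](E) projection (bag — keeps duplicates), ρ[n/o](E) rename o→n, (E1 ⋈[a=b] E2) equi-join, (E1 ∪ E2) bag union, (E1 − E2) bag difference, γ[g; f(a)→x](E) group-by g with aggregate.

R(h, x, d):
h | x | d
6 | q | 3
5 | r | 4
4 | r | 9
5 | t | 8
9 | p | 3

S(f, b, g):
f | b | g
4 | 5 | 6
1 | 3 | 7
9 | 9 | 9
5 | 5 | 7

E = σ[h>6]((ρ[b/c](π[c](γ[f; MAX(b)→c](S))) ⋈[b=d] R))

Row counts bottom-up:
  S → 4
  γ[f; MAX(b)→c](S) → 4
  π[c](γ[f; MAX(b)→c](S)) → 4
  ρ[b/c](π[c](γ[f; MAX(b)→c](S))) → 4
  R → 5
  (ρ[b/c](π[c](γ[f; MAX(b)→c](S))) ⋈[b=d] R) → 3
  σ[h>6]((ρ[b/c](π[c](γ[f; MAX(b)→c](S))) ⋈[b=d] R)) → 1

|E| = 1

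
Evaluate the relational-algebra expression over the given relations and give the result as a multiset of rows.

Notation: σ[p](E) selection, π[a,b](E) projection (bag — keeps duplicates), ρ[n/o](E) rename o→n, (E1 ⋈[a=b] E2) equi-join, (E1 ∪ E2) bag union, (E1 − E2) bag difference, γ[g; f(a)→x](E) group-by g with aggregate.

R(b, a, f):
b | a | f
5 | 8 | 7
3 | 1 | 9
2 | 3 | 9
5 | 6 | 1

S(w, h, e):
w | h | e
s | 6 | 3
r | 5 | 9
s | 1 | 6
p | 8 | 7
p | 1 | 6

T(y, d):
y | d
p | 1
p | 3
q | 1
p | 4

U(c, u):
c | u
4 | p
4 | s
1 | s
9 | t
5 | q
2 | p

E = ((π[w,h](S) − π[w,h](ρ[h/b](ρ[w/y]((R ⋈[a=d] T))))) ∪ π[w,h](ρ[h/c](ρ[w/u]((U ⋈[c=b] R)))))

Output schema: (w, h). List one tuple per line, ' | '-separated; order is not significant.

Row counts bottom-up:
  S → 5
  π[w,h](S) → 5
  R → 4
  T → 4
  (R ⋈[a=d] T) → 3
  ρ[w/y]((R ⋈[a=d] T)) → 3
  ρ[h/b](ρ[w/y]((R ⋈[a=d] T))) → 3
  π[w,h](ρ[h/b](ρ[w/y]((R ⋈[a=d] T)))) → 3
  (π[w,h](S) − π[w,h](ρ[h/b](ρ[w/y]((R ⋈[a=d] T))))) → 5
  U → 6
  R → 4
  (U ⋈[c=b] R) → 3
  ρ[w/u]((U ⋈[c=b] R)) → 3
  ρ[h/c](ρ[w/u]((U ⋈[c=b] R))) → 3
  π[w,h](ρ[h/c](ρ[w/u]((U ⋈[c=b] R)))) → 3
  ((π[w,h](S) − π[w,h](ρ[h/b](ρ[w/y]((R ⋈[a=d] T))))) ∪ π[w,h](ρ[h/c](ρ[w/u]((U ⋈[c=b] R))))) → 8

== RESULT ==
w | h
p | 1
p | 2
p | 8
q | 5
q | 5
r | 5
s | 1
s | 6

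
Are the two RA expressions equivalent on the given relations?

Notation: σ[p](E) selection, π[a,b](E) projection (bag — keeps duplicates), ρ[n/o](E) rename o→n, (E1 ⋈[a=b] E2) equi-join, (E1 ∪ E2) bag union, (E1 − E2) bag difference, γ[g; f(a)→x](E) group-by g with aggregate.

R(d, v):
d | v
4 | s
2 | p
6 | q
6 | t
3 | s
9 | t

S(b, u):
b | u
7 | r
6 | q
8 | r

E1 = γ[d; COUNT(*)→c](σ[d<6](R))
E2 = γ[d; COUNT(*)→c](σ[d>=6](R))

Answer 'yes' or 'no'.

E1 subexpression sizes:
  R → 6
  σ[d<6](R) → 3
  γ[d; COUNT(*)→c](σ[d<6](R)) → 3
E2 subexpression sizes:
  R → 6
  σ[d>=6](R) → 3
  γ[d; COUNT(*)→c](σ[d>=6](R)) → 2

E1 result:
d | c
2 | 1
3 | 1
4 | 1
E2 result:
d | c
6 | 2
9 | 1
Witness: (6, 2) appears 0× in E1 but 1× in E2.

no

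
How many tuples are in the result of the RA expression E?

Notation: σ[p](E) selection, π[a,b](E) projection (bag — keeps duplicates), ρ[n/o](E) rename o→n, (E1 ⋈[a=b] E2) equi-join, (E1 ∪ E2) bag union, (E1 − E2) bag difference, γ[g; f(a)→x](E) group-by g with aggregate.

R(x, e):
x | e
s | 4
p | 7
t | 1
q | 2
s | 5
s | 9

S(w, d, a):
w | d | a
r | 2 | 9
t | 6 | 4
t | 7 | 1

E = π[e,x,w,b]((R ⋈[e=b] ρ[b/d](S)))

Stepwise |·|:
  R → 6
  S → 3
  ρ[b/d](S) → 3
  (R ⋈[e=b] ρ[b/d](S)) → 2
  π[e,x,w,b]((R ⋈[e=b] ρ[b/d](S))) → 2

|E| = 2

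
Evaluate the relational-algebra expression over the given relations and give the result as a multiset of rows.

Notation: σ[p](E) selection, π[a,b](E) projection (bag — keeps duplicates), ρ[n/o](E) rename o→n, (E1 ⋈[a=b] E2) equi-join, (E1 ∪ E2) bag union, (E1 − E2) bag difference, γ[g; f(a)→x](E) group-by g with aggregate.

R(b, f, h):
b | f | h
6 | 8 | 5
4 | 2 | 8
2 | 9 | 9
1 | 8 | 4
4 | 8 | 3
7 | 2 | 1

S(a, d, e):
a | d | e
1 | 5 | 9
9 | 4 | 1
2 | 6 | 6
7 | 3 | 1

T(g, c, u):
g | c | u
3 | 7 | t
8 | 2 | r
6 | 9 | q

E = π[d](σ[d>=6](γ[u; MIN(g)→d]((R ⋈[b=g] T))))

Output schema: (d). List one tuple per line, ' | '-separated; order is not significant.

Per-node cardinality:
  R → 6
  T → 3
  (R ⋈[b=g] T) → 1
  γ[u; MIN(g)→d]((R ⋈[b=g] T)) → 1
  σ[d>=6](γ[u; MIN(g)→d]((R ⋈[b=g] T))) → 1
  π[d](σ[d>=6](γ[u; MIN(g)→d]((R ⋈[b=g] T)))) → 1

== RESULT ==
d
6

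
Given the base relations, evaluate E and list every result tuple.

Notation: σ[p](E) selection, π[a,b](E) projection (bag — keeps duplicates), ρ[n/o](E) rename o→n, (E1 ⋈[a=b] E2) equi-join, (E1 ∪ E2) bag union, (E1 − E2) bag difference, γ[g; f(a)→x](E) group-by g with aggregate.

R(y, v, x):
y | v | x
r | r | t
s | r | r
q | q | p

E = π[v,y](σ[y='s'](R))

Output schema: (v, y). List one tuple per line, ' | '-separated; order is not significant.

Stepwise |·|:
  R → 3
  σ[y='s'](R) → 1
  π[v,y](σ[y='s'](R)) → 1

== RESULT ==
v | y
r | s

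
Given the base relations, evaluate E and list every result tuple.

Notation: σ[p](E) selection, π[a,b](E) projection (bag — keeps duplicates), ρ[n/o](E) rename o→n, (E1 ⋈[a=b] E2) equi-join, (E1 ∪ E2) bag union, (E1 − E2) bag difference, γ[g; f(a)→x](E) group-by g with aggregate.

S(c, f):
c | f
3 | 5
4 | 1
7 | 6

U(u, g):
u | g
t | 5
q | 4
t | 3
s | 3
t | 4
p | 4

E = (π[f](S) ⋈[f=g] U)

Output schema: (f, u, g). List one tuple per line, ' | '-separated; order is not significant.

Stepwise |·|:
  S → 3
  π[f](S) → 3
  U → 6
  (π[f](S) ⋈[f=g] U) → 1

== RESULT ==
f | u | g
5 | t | 5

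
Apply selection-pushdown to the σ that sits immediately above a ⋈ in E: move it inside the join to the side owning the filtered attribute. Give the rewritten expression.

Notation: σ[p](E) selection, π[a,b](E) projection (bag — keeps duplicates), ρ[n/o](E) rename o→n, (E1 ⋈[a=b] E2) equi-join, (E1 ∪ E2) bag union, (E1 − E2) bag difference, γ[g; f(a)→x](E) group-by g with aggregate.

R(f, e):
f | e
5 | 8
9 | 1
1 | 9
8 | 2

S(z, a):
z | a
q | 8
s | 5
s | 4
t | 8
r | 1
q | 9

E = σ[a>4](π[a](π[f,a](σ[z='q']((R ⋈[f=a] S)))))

σ filters on z, owned by the right side.
E' = σ[a>4](π[a](π[f,a]((R ⋈[f=a] σ[z='q'](S)))))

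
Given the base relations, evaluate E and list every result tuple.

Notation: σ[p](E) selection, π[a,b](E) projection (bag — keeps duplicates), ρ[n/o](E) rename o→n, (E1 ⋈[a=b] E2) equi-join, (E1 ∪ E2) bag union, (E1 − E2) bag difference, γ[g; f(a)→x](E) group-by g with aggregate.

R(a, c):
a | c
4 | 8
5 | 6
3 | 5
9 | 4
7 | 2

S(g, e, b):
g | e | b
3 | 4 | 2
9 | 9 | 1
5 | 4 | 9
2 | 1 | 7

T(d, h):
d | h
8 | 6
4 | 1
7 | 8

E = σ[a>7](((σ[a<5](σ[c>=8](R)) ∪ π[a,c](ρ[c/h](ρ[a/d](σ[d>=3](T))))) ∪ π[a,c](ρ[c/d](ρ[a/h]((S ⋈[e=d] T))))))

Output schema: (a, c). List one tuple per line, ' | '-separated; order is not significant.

Row counts bottom-up:
  R → 5
  σ[c>=8](R) → 1
  σ[a<5](σ[c>=8](R)) → 1
  T → 3
  σ[d>=3](T) → 3
  ρ[a/d](σ[d>=3](T)) → 3
  ρ[c/h](ρ[a/d](σ[d>=3](T))) → 3
  π[a,c](ρ[c/h](ρ[a/d](σ[d>=3](T)))) → 3
  (σ[a<5](σ[c>=8](R)) ∪ π[a,c](ρ[c/h](ρ[a/d](σ[d>=3](T))))) → 4
  S → 4
  T → 3
  (S ⋈[e=d] T) → 2
  ρ[a/h]((S ⋈[e=d] T)) → 2
  ρ[c/d](ρ[a/h]((S ⋈[e=d] T))) → 2
  π[a,c](ρ[c/d](ρ[a/h]((S ⋈[e=d] T)))) → 2
  ((σ[a<5](σ[c>=8](R)) ∪ π[a,c](ρ[c/h](ρ[a/d](σ[d>=3](T))))) ∪ π[a,c](ρ[c/d](ρ[a/h]((S ⋈[e=d] T))))) → 6
  σ[a>7](((σ[a<5](σ[c>=8](R)) ∪ π[a,c](ρ[c/h](ρ[a/d](σ[d>=3](T))))) ∪ π[a,c](ρ[c/d](ρ[a/h]((S ⋈[e=d] T)))))) → 1

== RESULT ==
a | c
8 | 6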